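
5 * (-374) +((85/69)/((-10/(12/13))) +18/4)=-1865.61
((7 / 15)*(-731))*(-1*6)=10234 / 5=2046.80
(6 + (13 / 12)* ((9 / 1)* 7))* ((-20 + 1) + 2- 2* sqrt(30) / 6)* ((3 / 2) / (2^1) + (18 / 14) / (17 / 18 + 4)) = -12708333 / 9968- 249183* sqrt(30) / 9968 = -1411.83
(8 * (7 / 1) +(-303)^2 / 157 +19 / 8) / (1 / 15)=12116865 / 1256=9647.19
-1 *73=-73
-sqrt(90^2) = -90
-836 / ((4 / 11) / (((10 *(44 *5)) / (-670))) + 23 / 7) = -1770230 / 6723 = -263.31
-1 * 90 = -90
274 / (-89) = -274 / 89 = -3.08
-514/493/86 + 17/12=357299/254388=1.40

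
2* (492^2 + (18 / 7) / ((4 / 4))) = 484133.14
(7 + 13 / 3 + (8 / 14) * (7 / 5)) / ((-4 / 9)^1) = -273 / 10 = -27.30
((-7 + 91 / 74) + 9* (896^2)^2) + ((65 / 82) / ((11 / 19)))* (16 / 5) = 193589950908680943 / 33374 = 5800621768702.61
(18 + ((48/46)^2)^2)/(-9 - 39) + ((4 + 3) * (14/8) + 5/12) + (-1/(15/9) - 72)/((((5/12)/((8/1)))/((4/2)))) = -466031479889/167904600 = -2775.57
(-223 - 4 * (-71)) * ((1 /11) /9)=0.62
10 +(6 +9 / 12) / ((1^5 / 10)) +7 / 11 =1719 / 22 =78.14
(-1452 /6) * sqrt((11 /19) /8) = -121 * sqrt(418) /38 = -65.10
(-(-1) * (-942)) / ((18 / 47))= -7379 / 3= -2459.67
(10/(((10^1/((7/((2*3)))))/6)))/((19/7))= 49/19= 2.58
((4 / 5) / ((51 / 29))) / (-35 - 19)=-58 / 6885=-0.01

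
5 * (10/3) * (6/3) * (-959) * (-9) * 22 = 6329400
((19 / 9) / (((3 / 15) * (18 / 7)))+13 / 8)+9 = 9545 / 648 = 14.73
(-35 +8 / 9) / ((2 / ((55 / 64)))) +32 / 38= -302383 / 21888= -13.82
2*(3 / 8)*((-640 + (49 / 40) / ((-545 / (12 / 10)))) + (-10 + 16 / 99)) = -3506217553 / 7194000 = -487.38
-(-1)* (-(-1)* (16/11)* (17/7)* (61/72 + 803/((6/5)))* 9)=1640194/77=21301.22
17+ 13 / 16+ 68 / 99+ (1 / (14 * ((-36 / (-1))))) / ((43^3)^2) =432214769991317 / 23363757829104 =18.50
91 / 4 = 22.75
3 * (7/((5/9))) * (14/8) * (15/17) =3969/68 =58.37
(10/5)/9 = 2/9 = 0.22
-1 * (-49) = 49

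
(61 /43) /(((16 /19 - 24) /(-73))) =84607 /18920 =4.47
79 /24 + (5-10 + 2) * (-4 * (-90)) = -25841 /24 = -1076.71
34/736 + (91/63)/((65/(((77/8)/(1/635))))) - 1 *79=188339/3312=56.87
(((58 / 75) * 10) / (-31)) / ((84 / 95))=-551 / 1953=-0.28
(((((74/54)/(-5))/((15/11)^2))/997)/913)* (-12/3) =1628/2513561625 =0.00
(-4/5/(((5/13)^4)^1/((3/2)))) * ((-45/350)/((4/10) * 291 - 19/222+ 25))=171194634/3431290625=0.05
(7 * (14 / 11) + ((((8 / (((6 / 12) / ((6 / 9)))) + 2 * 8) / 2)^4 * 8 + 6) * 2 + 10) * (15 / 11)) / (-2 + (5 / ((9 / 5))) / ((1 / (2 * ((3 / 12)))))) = -409623112 / 363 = -1128438.33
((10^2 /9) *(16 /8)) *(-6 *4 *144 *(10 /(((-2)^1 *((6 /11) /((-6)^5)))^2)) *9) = -351187550208000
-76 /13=-5.85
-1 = -1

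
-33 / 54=-11 / 18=-0.61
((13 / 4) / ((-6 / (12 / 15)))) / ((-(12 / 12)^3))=13 / 30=0.43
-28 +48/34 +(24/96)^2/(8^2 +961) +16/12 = -21123149/836400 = -25.25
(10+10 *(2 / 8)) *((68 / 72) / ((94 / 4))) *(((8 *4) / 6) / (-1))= -3400 / 1269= -2.68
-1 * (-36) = 36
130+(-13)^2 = 299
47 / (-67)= -47 / 67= -0.70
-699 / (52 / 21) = -14679 / 52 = -282.29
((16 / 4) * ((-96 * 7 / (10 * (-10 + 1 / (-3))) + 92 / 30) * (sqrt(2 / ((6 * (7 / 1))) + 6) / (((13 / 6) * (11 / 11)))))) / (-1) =-7120 * sqrt(2667) / 8463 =-43.45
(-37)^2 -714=655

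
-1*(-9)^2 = -81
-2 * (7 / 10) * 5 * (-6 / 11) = 42 / 11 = 3.82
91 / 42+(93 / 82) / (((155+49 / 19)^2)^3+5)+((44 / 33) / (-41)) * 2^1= 186196418683818360034168 / 88596361694811802891503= 2.10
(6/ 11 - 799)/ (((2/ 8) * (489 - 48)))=-35132/ 4851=-7.24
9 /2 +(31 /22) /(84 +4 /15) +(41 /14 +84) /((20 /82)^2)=7133101027 /4866400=1465.79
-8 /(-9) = 8 /9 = 0.89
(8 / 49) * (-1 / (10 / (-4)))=16 / 245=0.07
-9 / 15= -3 / 5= -0.60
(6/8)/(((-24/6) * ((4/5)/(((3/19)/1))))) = -45/1216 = -0.04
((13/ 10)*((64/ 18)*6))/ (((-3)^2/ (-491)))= -204256/ 135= -1513.01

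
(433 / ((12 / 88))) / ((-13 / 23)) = -5617.90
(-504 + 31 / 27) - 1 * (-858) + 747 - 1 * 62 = 28084 / 27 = 1040.15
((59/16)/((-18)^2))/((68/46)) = 0.01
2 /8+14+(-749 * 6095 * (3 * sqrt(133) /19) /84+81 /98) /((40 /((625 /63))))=79329 /5488 - 81520625 * sqrt(133) /38304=-24529.76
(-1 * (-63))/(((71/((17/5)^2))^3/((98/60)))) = 24837558501/55923593750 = 0.44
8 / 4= 2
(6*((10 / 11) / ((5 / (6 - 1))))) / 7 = 60 / 77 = 0.78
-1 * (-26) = 26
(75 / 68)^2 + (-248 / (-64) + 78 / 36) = 100685 / 13872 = 7.26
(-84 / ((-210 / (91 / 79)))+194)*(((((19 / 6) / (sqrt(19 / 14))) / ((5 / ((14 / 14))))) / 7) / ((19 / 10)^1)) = 25604*sqrt(266) / 52535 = 7.95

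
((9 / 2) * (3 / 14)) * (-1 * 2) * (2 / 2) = -27 / 14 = -1.93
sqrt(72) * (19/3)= 38 * sqrt(2)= 53.74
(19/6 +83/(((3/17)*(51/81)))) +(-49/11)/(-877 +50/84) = 1822462747/2429394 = 750.17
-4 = -4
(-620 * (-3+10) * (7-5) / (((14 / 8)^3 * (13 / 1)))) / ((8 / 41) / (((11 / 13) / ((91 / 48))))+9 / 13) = -214748160 / 1946917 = -110.30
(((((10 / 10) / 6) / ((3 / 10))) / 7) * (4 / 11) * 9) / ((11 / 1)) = 20 / 847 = 0.02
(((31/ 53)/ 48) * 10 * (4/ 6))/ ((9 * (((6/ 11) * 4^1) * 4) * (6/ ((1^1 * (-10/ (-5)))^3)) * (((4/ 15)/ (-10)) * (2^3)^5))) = -42625/ 27009220608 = -0.00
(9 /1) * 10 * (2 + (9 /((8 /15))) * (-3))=-4376.25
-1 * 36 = -36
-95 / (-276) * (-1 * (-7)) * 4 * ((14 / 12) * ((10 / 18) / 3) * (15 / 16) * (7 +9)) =116375 / 3726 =31.23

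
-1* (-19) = 19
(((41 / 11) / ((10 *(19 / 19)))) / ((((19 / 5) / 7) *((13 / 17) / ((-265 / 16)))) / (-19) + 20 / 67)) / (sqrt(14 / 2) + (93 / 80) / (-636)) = 5693103109400 / 17538404038807311 + 3114678346304000 *sqrt(7) / 17538404038807311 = 0.47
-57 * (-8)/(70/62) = 14136/35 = 403.89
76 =76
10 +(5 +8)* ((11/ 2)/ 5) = 243/ 10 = 24.30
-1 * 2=-2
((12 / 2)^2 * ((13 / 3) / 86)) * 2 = 156 / 43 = 3.63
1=1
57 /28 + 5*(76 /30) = 1235 /84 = 14.70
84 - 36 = 48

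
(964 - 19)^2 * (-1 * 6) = -5358150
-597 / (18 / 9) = -597 / 2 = -298.50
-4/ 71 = -0.06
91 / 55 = 1.65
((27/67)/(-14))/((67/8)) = -108/31423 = -0.00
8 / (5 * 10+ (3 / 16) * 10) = 64 / 415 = 0.15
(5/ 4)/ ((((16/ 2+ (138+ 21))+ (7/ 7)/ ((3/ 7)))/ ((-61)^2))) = 55815/ 2032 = 27.47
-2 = -2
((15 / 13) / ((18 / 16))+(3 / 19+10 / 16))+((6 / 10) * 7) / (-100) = 1309003 / 741000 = 1.77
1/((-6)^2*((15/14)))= 7/270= 0.03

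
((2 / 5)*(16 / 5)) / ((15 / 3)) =32 / 125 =0.26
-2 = -2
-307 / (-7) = 307 / 7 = 43.86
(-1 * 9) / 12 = -3 / 4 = -0.75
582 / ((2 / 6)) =1746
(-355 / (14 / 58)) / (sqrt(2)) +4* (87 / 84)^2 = 841 / 196 - 10295* sqrt(2) / 14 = -1035.66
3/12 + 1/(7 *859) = 6017/24052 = 0.25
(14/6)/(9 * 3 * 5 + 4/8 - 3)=14/795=0.02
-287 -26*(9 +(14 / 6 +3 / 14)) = -12332 / 21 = -587.24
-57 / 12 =-19 / 4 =-4.75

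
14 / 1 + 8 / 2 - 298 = -280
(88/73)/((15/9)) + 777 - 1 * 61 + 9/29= 7589801/10585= 717.03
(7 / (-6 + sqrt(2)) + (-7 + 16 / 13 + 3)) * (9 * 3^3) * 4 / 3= -286740 / 221-1134 * sqrt(2) / 17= -1391.80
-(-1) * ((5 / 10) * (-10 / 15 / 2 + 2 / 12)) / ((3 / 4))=-1 / 9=-0.11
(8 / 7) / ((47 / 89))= 712 / 329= 2.16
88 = 88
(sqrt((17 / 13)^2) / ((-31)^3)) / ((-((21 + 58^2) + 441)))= 17 / 1481744758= 0.00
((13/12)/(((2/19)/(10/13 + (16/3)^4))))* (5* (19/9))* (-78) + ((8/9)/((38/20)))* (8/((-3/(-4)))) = -190099001575/27702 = -6862284.37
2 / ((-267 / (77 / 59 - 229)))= 8956 / 5251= 1.71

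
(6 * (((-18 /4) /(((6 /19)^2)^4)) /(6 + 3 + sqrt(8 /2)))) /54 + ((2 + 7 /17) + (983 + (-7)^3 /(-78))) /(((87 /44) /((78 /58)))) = 112841164488199 /528296338944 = 213.59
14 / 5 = 2.80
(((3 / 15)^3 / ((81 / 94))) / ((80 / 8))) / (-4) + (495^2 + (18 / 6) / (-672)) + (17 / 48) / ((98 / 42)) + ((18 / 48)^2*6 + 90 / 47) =65297486598773 / 266490000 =245027.91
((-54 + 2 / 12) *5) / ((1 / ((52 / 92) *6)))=-20995 / 23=-912.83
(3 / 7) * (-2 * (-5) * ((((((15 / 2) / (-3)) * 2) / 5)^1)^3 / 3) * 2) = -20 / 7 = -2.86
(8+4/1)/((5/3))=36/5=7.20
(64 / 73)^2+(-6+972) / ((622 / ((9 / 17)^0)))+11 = 22078272 / 1657319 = 13.32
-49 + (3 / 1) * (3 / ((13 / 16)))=-493 / 13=-37.92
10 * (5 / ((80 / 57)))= 285 / 8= 35.62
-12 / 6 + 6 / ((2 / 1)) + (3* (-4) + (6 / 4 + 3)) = -13 / 2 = -6.50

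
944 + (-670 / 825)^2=25718356 / 27225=944.66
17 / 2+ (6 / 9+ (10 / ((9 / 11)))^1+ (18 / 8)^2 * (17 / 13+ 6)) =109295 / 1872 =58.38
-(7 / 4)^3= -343 / 64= -5.36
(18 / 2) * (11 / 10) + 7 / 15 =311 / 30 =10.37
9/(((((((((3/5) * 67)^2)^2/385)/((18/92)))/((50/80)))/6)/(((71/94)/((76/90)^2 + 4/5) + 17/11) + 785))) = 818178360890625/1067907528932224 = 0.77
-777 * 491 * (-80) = 30520560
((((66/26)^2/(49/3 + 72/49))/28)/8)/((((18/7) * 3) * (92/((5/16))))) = 29645/41665654784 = 0.00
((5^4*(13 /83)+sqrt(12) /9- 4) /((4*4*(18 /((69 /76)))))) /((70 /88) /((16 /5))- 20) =-1971629 /131569110- 253*sqrt(3) /7133265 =-0.02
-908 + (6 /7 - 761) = -11677 /7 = -1668.14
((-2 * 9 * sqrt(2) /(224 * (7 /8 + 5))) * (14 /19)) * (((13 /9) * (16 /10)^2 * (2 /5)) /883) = -0.00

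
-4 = -4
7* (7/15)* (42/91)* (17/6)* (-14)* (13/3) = -11662/45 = -259.16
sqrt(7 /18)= sqrt(14) /6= 0.62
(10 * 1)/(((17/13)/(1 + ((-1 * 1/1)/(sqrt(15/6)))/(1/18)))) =130/17 - 468 * sqrt(10)/17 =-79.41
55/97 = 0.57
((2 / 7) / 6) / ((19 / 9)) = 3 / 133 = 0.02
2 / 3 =0.67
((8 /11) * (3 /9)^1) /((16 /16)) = 8 /33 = 0.24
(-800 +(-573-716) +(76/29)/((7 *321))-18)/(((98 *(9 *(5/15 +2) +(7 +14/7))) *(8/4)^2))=-27459673/153263376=-0.18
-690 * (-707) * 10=4878300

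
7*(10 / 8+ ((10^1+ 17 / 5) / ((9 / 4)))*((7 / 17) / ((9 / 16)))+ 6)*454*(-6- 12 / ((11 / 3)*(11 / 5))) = -276257.97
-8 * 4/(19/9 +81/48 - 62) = 4608/8381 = 0.55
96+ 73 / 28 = 2761 / 28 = 98.61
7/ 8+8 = 71/ 8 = 8.88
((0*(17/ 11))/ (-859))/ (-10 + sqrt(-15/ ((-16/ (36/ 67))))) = 0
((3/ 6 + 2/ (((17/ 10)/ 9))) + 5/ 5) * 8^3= 105216/ 17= 6189.18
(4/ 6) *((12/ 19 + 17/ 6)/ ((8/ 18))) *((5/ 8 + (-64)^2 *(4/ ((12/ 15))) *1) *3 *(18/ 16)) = 1747406925/ 4864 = 359253.07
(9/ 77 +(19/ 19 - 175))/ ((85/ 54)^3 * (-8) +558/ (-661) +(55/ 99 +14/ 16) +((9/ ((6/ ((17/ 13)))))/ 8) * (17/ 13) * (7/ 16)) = 7536462863125248/ 1320813131682737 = 5.71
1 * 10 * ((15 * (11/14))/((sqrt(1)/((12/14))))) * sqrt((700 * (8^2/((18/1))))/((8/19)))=33000 * sqrt(133)/49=7766.83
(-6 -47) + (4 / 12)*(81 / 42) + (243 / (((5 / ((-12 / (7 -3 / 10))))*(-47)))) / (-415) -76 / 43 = -42584115669 / 786714670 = -54.13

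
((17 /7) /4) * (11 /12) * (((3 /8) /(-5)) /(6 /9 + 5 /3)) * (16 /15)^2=-0.02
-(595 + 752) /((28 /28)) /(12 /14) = -3143 /2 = -1571.50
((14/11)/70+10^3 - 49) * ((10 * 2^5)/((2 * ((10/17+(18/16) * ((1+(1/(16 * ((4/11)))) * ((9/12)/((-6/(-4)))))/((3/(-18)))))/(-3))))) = 43706056704/645491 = 67709.78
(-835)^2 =697225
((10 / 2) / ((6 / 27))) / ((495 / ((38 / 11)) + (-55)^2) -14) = 855 / 119863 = 0.01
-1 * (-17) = 17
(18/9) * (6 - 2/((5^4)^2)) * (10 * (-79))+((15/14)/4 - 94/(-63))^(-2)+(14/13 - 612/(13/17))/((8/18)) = -18023549829546167/1598124531250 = -11277.94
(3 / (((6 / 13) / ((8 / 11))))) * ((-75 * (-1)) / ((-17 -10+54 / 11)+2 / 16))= -31200 / 1933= -16.14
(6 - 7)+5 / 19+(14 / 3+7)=623 / 57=10.93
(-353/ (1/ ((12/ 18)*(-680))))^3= 110647305216512000/ 27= 4098048341352296.30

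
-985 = -985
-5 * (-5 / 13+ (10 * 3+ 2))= -2055 / 13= -158.08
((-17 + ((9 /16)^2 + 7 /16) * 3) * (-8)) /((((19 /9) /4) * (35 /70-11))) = -1617 /76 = -21.28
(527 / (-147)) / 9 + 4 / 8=269 / 2646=0.10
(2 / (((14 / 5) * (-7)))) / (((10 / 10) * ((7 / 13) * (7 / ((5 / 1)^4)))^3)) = -2681884765625 / 5764801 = -465217.23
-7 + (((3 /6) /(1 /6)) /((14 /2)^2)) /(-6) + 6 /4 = -270 /49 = -5.51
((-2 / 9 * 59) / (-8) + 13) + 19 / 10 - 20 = -623 / 180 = -3.46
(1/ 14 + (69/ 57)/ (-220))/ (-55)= -1929/ 1609300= -0.00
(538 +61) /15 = 599 /15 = 39.93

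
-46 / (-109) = 46 / 109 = 0.42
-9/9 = -1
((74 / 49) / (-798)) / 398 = -37 / 7781298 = -0.00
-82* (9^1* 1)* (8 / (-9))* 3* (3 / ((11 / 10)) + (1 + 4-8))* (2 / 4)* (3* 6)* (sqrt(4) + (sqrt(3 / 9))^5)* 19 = -2019168 / 11-37392* sqrt(3) / 11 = -189448.44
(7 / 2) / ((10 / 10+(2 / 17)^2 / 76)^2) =3.50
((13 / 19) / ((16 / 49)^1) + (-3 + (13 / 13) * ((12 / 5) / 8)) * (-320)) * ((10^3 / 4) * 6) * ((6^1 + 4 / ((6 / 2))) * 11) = 3982306625 / 38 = 104797542.76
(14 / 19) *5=70 / 19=3.68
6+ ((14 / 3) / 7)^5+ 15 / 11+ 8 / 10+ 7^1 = 204422 / 13365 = 15.30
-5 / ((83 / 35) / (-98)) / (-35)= -490 / 83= -5.90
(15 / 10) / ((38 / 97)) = 3.83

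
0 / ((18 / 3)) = 0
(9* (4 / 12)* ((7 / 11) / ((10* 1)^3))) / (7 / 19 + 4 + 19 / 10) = 133 / 436700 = 0.00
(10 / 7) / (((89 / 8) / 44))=5.65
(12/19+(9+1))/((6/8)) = 808/57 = 14.18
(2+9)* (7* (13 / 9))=1001 / 9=111.22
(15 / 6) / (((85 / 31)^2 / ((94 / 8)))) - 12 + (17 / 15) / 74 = -10364731 / 1283160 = -8.08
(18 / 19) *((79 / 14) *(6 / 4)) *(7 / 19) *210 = 223965 / 361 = 620.40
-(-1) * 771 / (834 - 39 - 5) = 771 / 790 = 0.98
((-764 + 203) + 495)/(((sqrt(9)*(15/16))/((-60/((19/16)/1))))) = 22528/19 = 1185.68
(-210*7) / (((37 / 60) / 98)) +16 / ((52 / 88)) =-112353776 / 481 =-233583.73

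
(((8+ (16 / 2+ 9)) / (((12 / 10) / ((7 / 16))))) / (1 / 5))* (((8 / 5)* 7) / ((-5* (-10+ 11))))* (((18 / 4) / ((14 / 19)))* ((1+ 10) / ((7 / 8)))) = -15675 / 2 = -7837.50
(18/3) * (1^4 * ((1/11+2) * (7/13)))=966/143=6.76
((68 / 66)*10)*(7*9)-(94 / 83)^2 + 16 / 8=49241822 / 75779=649.81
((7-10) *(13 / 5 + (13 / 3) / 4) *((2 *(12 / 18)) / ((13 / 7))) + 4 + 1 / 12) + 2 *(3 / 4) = -47 / 20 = -2.35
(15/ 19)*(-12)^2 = 2160/ 19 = 113.68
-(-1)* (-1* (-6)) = 6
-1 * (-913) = 913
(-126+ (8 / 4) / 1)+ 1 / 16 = -1983 / 16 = -123.94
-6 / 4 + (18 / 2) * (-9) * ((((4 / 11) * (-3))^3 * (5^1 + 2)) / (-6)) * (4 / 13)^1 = -1358277 / 34606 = -39.25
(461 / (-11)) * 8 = -3688 / 11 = -335.27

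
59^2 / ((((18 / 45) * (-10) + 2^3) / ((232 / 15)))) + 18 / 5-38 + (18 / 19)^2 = 13426.36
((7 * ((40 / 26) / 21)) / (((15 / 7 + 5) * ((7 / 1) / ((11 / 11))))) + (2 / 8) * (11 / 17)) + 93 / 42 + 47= 4584037 / 92820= 49.39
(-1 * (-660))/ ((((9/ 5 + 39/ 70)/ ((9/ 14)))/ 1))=180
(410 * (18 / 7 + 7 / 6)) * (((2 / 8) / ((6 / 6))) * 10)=160925 / 42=3831.55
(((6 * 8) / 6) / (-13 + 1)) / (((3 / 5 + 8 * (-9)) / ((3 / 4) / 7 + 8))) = 1135 / 14994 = 0.08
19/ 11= 1.73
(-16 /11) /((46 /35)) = -280 /253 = -1.11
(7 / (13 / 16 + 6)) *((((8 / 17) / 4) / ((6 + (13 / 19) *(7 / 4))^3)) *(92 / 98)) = 646172672 / 2122928846633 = 0.00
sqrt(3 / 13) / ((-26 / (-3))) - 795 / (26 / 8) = -3180 / 13 +3* sqrt(39) / 338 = -244.56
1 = 1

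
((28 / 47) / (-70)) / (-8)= 1 / 940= 0.00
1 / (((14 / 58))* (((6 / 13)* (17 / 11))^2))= 593021 / 72828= 8.14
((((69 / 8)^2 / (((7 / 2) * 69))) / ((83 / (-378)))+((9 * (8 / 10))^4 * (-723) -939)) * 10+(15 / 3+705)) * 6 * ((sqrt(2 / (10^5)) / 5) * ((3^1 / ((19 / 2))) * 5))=-14520553461711 * sqrt(5) / 197125000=-164712.46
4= 4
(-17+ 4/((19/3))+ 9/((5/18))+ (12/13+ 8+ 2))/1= 33289/1235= 26.95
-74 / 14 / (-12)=37 / 84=0.44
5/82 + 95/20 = 789/164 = 4.81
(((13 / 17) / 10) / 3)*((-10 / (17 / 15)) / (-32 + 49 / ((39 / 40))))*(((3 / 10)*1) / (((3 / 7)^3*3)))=-57967 / 3703824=-0.02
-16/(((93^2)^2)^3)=-16/418596297479370673535601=-0.00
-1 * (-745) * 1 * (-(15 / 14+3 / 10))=-7152 / 7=-1021.71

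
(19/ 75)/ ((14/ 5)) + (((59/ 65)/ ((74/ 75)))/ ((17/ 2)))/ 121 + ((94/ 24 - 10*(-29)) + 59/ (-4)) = 9670592733/ 34629595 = 279.26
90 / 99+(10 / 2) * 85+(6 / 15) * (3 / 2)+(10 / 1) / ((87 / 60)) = 691282 / 1595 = 433.41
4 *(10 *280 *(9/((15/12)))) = 80640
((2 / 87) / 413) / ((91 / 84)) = 8 / 155701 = 0.00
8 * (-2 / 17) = -16 / 17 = -0.94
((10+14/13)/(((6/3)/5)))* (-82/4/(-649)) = 7380/8437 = 0.87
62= 62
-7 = -7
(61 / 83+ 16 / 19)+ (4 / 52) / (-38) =64579 / 41002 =1.58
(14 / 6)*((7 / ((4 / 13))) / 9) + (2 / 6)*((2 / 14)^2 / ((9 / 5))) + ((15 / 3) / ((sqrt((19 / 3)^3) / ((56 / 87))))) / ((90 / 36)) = 112*sqrt(57) / 10469 + 10411 / 1764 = 5.98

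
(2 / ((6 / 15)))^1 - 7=-2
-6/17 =-0.35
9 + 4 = 13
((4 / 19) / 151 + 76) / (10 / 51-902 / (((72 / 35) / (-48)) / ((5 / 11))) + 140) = 5560224 / 710149225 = 0.01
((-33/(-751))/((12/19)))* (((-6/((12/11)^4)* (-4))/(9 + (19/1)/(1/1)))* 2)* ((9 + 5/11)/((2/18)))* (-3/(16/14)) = -3616327/192256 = -18.81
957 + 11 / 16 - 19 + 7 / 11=939.32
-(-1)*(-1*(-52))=52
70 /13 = 5.38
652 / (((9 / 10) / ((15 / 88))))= 4075 / 33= 123.48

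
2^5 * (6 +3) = 288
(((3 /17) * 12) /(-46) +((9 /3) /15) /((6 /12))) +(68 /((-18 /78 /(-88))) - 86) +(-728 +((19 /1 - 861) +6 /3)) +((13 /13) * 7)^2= 142672111 /5865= 24326.02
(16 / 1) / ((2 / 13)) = 104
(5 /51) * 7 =35 /51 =0.69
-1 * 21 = -21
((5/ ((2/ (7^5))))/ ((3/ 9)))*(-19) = -4789995/ 2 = -2394997.50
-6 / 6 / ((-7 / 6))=0.86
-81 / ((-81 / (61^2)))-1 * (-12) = 3733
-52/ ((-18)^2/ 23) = -3.69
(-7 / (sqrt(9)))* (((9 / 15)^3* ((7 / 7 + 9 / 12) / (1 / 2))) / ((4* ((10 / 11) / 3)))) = -14553 / 10000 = -1.46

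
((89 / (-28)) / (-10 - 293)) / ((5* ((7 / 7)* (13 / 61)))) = 5429 / 551460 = 0.01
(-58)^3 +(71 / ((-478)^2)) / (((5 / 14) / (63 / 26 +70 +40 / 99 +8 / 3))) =-286872011710943 / 1470294540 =-195111.93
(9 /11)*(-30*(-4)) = 1080 /11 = 98.18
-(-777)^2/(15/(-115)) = 4628589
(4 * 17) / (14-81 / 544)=36992 / 7535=4.91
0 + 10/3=10/3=3.33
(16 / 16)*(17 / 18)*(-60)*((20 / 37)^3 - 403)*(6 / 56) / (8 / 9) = 15609946635 / 5673136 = 2751.56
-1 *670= -670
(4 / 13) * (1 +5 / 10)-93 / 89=-675 / 1157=-0.58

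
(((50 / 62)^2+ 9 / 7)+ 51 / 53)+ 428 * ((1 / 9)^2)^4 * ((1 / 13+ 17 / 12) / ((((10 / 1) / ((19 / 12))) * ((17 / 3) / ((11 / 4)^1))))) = 4718682767075505769 / 1628061790632994080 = 2.90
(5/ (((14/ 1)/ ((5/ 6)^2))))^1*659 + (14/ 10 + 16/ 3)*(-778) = -12789229/ 2520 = -5075.09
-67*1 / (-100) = 67 / 100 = 0.67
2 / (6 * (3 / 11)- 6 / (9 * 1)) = 33 / 16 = 2.06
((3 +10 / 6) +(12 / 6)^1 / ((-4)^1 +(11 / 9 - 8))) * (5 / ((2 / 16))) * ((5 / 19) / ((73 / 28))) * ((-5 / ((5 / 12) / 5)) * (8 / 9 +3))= -5111680000 / 1210851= -4221.56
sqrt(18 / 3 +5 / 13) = sqrt(1079) / 13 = 2.53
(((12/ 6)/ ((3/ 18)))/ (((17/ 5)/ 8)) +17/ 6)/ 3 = 3169/ 306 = 10.36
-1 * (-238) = 238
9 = 9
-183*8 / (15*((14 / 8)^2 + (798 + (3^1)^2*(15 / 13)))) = -101504 / 843905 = -0.12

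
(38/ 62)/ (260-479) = -19/ 6789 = -0.00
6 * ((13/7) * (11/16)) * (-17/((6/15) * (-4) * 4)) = 36465/1792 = 20.35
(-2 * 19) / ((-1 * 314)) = 19 / 157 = 0.12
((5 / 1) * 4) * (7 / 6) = 23.33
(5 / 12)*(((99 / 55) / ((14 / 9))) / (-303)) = -9 / 5656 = -0.00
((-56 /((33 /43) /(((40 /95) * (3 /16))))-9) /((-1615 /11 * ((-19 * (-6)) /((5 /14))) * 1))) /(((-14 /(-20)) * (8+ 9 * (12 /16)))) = 0.00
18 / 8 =2.25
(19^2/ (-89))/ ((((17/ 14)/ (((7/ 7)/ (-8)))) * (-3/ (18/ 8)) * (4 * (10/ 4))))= -7581/ 242080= -0.03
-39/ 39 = -1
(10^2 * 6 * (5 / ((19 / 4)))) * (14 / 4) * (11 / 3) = 154000 / 19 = 8105.26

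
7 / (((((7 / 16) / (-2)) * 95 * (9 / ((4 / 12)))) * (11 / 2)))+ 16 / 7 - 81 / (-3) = 29.28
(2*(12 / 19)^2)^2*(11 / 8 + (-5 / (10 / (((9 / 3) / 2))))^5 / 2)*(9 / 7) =1875717 / 1824494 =1.03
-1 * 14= -14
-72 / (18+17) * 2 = -144 / 35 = -4.11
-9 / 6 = -3 / 2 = -1.50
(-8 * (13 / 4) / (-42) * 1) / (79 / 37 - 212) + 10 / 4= 2.50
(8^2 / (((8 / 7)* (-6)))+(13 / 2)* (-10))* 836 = -186428 / 3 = -62142.67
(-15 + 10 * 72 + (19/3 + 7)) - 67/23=49364/69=715.42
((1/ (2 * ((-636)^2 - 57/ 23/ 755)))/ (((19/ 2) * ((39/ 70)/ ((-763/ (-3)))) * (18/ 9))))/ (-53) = -463732325/ 827569254784077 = -0.00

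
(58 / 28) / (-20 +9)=-29 / 154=-0.19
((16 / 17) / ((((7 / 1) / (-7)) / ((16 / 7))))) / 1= -2.15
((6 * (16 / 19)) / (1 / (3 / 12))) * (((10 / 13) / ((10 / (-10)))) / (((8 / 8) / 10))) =-2400 / 247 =-9.72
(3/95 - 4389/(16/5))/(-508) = 2084727/772160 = 2.70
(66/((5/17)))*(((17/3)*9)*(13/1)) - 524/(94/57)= 34887972/235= 148459.46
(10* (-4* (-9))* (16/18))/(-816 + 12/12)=-64/163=-0.39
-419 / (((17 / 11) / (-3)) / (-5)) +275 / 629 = -2557720 / 629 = -4066.33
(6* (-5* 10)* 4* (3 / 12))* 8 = -2400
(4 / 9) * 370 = 1480 / 9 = 164.44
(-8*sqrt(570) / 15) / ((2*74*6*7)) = -sqrt(570) / 11655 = -0.00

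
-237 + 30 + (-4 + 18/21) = -1471/7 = -210.14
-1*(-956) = 956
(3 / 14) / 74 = 3 / 1036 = 0.00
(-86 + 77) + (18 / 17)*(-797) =-14499 / 17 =-852.88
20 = 20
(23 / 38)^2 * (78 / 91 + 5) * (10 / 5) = 21689 / 5054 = 4.29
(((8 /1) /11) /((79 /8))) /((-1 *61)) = -64 /53009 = -0.00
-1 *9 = -9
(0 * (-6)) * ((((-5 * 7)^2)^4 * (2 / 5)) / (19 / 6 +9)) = 0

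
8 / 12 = 0.67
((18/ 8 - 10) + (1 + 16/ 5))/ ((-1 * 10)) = 71/ 200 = 0.36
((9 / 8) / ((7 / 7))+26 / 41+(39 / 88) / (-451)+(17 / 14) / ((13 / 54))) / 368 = 12283295 / 664535872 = 0.02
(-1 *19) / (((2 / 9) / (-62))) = 5301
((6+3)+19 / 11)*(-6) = -708 / 11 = -64.36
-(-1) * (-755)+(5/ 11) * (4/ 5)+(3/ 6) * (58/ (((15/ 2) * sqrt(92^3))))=-8301/ 11+29 * sqrt(23)/ 31740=-754.63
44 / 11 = 4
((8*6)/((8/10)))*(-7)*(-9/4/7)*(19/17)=2565/17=150.88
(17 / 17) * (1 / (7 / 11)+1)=18 / 7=2.57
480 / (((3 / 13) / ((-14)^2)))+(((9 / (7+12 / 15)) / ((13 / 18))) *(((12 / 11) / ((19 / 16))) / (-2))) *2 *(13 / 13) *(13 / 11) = 12184280320 / 29887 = 407678.27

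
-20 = -20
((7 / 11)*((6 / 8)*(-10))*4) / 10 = -21 / 11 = -1.91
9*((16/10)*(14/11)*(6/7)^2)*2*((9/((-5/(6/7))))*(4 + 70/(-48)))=-1423008/13475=-105.60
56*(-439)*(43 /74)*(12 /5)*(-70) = 88797408 /37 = 2399929.95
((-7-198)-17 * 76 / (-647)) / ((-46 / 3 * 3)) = 131343 / 29762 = 4.41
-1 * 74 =-74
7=7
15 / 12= 5 / 4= 1.25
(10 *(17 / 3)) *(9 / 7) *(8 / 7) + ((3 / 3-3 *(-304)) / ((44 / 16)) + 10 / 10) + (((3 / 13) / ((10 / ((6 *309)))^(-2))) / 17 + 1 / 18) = 2582764076015 / 6203782494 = 416.32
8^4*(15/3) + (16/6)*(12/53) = 1085472/53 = 20480.60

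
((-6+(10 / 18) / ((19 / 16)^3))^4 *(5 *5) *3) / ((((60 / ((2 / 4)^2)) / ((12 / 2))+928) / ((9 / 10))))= 4684417341655393898405 / 65078098565302331883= 71.98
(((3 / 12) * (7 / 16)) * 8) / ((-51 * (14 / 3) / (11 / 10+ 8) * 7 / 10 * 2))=-0.02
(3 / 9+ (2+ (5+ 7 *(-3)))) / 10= -41 / 30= -1.37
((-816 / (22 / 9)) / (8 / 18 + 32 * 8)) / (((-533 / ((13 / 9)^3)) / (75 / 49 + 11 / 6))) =2841397 / 114760107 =0.02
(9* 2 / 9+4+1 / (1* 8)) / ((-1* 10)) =-0.61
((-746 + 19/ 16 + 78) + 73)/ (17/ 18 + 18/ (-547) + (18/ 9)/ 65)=-3040272495/ 4824536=-630.17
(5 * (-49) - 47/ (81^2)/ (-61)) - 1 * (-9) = -94452109/ 400221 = -236.00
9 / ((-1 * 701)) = -9 / 701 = -0.01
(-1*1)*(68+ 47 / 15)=-1067 / 15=-71.13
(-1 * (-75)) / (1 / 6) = 450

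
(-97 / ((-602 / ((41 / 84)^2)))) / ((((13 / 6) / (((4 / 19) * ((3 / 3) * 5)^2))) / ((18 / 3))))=4076425 / 7286006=0.56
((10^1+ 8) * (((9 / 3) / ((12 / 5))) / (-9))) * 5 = -25 / 2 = -12.50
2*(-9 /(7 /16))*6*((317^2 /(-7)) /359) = 173644992 /17591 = 9871.24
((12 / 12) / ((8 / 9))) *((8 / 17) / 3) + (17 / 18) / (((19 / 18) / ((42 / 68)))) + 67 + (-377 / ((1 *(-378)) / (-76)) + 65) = 6950831 / 122094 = 56.93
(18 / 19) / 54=1 / 57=0.02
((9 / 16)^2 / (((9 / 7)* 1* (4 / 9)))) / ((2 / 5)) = 2835 / 2048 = 1.38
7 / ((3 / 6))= 14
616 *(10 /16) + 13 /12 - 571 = -2219 /12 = -184.92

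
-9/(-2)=9/2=4.50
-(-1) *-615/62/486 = -205/10044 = -0.02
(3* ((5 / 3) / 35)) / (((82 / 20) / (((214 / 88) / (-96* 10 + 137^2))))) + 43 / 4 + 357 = 367.75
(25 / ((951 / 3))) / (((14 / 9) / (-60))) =-6750 / 2219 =-3.04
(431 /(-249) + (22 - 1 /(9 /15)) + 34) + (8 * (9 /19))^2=2006398 /29963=66.96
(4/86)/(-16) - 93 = -31993/344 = -93.00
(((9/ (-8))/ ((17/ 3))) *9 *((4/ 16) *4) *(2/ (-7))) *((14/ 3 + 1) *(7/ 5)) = 81/ 20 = 4.05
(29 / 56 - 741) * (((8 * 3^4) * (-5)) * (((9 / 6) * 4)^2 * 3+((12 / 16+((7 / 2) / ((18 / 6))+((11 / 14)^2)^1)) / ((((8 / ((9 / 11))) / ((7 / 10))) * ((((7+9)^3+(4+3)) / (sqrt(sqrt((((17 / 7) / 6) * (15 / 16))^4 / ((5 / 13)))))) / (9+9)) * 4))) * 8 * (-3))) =-3445703060355 * 13^(1 / 4) * 5^(3 / 4) / 3963038464+1813766580 / 7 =259103991.13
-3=-3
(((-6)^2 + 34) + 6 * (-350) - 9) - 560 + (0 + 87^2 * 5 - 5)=35241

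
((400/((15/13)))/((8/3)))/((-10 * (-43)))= 13/43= 0.30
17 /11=1.55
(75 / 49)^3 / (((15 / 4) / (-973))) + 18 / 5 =-926.82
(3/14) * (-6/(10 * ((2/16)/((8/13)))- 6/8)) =-288/287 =-1.00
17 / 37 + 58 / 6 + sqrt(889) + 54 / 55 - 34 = 6.92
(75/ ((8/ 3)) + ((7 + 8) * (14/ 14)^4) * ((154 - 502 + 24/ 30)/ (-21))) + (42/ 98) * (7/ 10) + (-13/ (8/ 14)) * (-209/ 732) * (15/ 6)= 8569199/ 29280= 292.66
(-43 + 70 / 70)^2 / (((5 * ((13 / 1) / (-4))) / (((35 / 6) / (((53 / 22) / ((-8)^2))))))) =-11590656 / 689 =-16822.43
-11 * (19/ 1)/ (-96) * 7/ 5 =3.05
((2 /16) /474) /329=1 /1247568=0.00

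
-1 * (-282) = 282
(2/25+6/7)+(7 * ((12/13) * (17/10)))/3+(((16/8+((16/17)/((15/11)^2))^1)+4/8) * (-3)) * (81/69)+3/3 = -8874209/1779050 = -4.99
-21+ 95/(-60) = -271/12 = -22.58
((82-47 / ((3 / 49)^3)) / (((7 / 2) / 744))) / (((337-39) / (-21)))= 1370767672 / 447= 3066594.34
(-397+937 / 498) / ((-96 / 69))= 4525687 / 15936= 283.99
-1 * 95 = -95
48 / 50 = 24 / 25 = 0.96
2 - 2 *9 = -16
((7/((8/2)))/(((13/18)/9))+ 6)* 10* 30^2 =3253500/13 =250269.23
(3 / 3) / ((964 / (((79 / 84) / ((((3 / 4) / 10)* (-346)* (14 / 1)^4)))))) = -395 / 403622928576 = -0.00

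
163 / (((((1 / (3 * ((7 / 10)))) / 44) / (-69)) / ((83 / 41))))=-431277462 / 205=-2103792.50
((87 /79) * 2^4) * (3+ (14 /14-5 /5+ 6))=12528 /79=158.58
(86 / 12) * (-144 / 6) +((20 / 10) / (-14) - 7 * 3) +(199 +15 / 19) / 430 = -5509634 / 28595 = -192.68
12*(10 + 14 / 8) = 141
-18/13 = -1.38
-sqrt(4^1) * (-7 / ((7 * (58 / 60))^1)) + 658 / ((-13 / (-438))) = 8358696 / 377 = 22171.61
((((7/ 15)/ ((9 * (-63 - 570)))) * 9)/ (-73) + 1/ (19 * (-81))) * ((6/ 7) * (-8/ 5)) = 1213088/ 1382804325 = 0.00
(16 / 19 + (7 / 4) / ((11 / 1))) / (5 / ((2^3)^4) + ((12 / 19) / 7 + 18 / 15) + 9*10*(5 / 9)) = 29998080 / 1536806623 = 0.02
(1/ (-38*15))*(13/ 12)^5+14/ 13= 1.07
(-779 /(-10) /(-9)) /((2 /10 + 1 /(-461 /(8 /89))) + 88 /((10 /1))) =-31961591 /33232770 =-0.96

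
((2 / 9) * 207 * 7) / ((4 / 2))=161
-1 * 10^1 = -10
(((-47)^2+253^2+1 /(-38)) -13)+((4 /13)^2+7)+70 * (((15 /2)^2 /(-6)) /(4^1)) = 3393282349 /51376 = 66048.01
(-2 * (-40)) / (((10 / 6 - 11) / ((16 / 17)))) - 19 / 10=-11861 / 1190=-9.97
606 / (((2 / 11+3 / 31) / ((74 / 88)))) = 347541 / 190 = 1829.16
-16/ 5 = -3.20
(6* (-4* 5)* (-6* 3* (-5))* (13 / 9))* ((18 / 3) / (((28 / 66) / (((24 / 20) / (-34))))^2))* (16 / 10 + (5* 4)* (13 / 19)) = -13320264672 / 1345295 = -9901.37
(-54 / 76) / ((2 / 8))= -2.84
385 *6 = 2310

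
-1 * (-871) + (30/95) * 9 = 16603/19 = 873.84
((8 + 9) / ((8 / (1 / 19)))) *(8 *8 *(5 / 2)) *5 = 1700 / 19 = 89.47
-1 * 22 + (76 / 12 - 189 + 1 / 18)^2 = 10797241 / 324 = 33324.82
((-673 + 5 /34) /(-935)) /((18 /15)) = 22877 /38148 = 0.60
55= 55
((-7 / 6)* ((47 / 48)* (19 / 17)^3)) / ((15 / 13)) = -29335943 / 21224160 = -1.38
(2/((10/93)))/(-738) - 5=-6181/1230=-5.03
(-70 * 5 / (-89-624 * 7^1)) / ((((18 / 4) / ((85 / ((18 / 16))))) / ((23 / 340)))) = 32200 / 361017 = 0.09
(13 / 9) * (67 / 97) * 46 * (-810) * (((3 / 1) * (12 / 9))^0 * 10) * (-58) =2091445200 / 97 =21561290.72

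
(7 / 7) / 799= 1 / 799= 0.00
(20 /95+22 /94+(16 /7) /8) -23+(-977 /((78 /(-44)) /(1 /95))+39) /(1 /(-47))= -2593833467 /1218945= -2127.93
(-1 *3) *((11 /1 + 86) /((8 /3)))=-873 /8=-109.12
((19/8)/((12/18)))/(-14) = -57/224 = -0.25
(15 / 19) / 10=3 / 38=0.08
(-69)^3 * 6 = -1971054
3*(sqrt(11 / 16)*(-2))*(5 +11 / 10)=-183*sqrt(11) / 20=-30.35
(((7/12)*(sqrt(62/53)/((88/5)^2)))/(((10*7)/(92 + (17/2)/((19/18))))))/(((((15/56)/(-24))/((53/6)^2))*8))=-2.54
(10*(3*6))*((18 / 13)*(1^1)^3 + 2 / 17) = 59760 / 221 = 270.41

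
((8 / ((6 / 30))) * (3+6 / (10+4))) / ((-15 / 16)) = -1024 / 7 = -146.29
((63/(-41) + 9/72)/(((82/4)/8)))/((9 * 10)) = -463/75645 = -0.01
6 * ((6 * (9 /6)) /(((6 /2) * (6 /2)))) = 6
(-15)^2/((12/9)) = 168.75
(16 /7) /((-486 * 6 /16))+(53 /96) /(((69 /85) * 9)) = 236711 /3755808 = 0.06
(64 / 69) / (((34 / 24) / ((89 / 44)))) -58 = -243762 / 4301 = -56.68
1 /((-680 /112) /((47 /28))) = -47 /170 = -0.28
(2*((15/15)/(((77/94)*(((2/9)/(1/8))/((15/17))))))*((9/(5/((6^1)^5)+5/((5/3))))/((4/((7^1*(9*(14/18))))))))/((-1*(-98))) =13876515/30542897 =0.45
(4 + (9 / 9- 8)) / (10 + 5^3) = -1 / 45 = -0.02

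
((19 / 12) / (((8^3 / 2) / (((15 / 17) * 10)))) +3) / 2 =26587 / 17408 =1.53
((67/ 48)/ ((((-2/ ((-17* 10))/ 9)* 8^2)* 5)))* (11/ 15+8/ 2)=80869/ 5120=15.79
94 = 94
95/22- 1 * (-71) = 1657/22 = 75.32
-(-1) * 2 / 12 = 1 / 6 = 0.17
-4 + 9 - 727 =-722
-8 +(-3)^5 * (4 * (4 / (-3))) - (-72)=1360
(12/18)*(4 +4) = 16/3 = 5.33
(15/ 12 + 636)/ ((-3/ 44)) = -28039/ 3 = -9346.33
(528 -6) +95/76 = 523.25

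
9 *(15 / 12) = 45 / 4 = 11.25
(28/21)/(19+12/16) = 16/237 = 0.07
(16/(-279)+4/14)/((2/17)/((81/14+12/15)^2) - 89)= -1611334222/627956825769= -0.00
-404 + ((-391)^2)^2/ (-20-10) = -23372612281/ 30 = -779087076.03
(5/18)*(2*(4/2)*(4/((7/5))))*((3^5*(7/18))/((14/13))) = 1950/7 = 278.57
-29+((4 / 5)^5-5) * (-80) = 215491 / 625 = 344.79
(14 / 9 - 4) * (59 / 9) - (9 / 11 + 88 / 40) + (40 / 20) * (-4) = -120476 / 4455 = -27.04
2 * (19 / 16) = 2.38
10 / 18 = 5 / 9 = 0.56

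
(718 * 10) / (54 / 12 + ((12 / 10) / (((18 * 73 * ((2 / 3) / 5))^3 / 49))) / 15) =2413274739840 / 1512498341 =1595.56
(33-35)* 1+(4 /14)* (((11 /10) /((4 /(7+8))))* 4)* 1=19 /7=2.71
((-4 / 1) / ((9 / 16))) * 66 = -1408 / 3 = -469.33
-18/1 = -18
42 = 42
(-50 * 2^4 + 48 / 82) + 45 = -30931 / 41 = -754.41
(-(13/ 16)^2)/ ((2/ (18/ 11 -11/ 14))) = -22139/ 78848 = -0.28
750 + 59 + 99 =908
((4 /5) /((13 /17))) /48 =0.02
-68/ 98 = -34/ 49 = -0.69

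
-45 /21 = -15 /7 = -2.14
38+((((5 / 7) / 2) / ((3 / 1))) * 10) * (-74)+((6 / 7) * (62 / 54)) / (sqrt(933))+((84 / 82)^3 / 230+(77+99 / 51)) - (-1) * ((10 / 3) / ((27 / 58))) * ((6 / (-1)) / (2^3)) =62 * sqrt(933) / 58779+597947013077 / 25465964895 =23.51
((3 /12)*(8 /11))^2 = 4 /121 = 0.03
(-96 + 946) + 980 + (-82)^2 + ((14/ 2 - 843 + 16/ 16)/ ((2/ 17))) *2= -5641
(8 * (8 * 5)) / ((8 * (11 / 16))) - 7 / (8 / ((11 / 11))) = 5043 / 88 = 57.31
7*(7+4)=77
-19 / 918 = -0.02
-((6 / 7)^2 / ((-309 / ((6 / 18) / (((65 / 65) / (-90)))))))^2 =-129600 / 25472209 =-0.01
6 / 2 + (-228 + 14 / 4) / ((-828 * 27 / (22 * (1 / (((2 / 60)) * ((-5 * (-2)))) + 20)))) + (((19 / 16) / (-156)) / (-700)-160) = -21500022461 / 141523200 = -151.92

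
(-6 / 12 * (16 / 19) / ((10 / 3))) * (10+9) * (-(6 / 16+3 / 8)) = 9 / 5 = 1.80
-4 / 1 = -4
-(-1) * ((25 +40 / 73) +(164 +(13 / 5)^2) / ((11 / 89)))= 28248568 / 20075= 1407.15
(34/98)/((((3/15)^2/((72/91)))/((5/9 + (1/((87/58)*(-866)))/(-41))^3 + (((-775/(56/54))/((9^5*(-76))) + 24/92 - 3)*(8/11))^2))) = 426459839394107754644779431058850/15012468615444680744866461122163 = 28.41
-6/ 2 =-3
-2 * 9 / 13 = -18 / 13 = -1.38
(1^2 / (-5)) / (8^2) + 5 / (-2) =-801 / 320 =-2.50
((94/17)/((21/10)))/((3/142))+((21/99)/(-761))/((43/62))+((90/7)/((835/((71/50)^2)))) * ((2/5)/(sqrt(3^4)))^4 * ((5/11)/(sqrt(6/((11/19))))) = 20164 * sqrt(1254)/41744533359375+48046371502/385509663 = 124.63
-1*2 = -2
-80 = -80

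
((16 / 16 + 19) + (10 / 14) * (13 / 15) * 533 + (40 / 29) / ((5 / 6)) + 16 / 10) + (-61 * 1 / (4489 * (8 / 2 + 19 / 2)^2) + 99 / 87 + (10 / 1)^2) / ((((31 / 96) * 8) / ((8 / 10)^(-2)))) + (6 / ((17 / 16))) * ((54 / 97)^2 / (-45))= 1819799923711710443 / 4392037019069532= 414.34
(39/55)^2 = 1521/3025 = 0.50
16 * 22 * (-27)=-9504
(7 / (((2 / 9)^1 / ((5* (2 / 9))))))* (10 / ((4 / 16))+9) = 1715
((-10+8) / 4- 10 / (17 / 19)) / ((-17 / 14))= 2779 / 289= 9.62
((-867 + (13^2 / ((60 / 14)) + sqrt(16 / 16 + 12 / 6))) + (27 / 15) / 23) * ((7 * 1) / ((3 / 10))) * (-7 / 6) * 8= 111909532 / 621 - 1960 * sqrt(3) / 9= 179831.38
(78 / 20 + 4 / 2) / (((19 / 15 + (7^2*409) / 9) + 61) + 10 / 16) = 2124 / 824281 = 0.00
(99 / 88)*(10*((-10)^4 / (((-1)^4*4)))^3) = 175781250000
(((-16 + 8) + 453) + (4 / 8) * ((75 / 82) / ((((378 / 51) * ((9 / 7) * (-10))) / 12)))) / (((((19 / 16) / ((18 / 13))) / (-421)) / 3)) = -349244760 / 533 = -655243.45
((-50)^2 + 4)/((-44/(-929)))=581554/11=52868.55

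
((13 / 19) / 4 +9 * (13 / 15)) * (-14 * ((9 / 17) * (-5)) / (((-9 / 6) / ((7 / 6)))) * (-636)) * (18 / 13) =65350908 / 323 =202324.79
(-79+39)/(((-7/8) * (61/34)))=10880/427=25.48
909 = 909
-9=-9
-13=-13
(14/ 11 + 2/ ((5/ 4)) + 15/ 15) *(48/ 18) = 568/ 55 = 10.33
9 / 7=1.29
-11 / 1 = -11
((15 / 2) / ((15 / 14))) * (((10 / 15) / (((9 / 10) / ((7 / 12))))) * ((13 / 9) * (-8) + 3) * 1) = -18865 / 729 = -25.88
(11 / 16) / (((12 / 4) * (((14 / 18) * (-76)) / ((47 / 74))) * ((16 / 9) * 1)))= -13959 / 10078208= -0.00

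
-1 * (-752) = 752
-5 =-5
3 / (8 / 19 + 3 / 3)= 2.11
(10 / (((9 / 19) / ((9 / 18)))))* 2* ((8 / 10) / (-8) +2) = 361 / 9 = 40.11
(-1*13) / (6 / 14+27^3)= -91 / 137784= -0.00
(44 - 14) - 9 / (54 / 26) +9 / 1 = 104 / 3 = 34.67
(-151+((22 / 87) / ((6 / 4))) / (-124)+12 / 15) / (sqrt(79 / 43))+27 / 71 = 27 / 71 - 6076396 * sqrt(3397) / 3195945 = -110.43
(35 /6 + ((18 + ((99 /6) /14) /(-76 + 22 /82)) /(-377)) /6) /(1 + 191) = 381869911 /12586129920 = 0.03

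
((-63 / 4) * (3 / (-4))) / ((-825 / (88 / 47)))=-63 / 2350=-0.03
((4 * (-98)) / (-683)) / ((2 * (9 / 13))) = 2548 / 6147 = 0.41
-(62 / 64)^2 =-961 / 1024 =-0.94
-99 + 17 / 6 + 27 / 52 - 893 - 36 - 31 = -164681 / 156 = -1055.65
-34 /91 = -0.37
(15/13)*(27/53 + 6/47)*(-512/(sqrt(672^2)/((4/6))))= -84640/226681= -0.37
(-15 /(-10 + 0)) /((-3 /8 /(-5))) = 20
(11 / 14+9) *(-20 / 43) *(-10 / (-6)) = -6850 / 903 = -7.59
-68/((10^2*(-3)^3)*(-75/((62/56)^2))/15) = -16337/2646000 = -0.01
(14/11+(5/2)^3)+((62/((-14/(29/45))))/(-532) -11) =21763283/3686760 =5.90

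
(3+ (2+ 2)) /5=7 /5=1.40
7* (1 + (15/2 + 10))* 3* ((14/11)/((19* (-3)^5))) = -1813/16929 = -0.11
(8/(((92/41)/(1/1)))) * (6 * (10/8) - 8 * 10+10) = -222.83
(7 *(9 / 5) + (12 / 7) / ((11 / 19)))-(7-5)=5221 / 385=13.56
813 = 813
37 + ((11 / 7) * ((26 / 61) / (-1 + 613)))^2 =631684675477 / 17072558244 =37.00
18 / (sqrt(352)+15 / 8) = -2160 / 22303+4608 * sqrt(22) / 22303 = 0.87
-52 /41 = -1.27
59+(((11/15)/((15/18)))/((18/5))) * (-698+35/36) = -180443/1620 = -111.38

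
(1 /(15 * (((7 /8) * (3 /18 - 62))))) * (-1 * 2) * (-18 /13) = -576 /168805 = -0.00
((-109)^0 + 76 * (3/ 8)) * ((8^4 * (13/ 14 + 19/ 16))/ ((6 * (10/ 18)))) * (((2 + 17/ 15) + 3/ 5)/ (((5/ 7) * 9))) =16705024/ 375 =44546.73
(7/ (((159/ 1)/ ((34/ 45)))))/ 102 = 7/ 21465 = 0.00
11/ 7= 1.57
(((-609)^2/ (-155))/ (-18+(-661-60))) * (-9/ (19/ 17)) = -56744793/ 2176355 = -26.07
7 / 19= 0.37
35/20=7/4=1.75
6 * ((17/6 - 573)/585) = -3421/585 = -5.85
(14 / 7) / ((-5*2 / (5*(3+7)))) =-10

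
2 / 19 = 0.11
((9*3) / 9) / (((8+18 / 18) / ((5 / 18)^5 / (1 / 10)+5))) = 4739545 / 2834352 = 1.67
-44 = -44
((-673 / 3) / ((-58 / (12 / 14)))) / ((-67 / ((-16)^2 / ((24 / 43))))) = -926048 / 40803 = -22.70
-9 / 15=-3 / 5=-0.60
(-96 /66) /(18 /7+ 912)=-56 /35211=-0.00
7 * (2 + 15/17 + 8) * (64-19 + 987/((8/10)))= 6623925/68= 97410.66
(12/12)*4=4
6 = 6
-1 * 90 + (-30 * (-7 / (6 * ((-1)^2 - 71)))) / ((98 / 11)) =-17651 / 196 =-90.06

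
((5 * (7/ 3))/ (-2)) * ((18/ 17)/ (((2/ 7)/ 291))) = -213885/ 34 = -6290.74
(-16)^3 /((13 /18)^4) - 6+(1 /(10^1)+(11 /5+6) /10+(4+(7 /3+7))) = -32230947941 /2142075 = -15046.60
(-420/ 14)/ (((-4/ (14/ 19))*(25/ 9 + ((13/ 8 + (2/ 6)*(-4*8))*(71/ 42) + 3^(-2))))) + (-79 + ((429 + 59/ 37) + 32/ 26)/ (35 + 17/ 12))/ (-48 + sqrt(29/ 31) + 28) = 742793*sqrt(899)/ 136860373 + 129043832468/ 44205900479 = 3.08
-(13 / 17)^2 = -169 / 289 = -0.58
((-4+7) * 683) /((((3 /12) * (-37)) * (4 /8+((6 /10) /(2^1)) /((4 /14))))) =-163920 /1147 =-142.91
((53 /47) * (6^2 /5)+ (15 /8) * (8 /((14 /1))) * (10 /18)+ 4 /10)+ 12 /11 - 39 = -3126241 /108570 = -28.79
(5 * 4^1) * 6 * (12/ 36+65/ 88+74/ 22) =5855/ 11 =532.27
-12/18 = -2/3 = -0.67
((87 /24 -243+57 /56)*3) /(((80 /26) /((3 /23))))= -390429 /12880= -30.31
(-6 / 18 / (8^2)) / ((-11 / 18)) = 3 / 352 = 0.01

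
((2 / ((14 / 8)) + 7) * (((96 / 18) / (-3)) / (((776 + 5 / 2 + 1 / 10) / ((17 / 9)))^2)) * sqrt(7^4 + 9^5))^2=3549352000000 / 7957021958983881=0.00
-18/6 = -3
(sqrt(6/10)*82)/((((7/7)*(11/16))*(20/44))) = 1312*sqrt(15)/25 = 203.25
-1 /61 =-0.02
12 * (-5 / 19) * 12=-720 / 19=-37.89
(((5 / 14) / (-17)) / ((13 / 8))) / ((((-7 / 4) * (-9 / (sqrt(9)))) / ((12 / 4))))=-80 / 10829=-0.01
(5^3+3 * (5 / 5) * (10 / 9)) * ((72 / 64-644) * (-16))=3960110 / 3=1320036.67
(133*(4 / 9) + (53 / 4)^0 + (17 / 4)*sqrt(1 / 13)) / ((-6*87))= -0.12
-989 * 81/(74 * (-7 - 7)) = 77.33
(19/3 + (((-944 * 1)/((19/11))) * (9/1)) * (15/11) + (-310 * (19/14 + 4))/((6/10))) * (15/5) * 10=-284066.77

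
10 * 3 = 30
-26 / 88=-0.30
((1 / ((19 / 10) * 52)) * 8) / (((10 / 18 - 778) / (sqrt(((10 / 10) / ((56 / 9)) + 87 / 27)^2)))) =-0.00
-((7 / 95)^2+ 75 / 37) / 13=-678688 / 4341025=-0.16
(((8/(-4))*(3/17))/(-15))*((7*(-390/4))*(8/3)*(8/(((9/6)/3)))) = -11648/17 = -685.18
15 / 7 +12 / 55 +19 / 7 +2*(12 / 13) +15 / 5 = 49657 / 5005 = 9.92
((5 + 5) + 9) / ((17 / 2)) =38 / 17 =2.24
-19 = -19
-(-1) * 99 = 99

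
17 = 17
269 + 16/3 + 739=3040/3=1013.33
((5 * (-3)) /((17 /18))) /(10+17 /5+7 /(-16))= -21600 /17629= -1.23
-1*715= -715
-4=-4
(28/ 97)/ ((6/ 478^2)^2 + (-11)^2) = 365434567792/ 153182340078541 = 0.00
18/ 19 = 0.95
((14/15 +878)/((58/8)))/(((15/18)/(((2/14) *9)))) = 949248/5075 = 187.04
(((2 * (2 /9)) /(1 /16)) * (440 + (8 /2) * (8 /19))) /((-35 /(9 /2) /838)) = -225039872 /665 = -338405.82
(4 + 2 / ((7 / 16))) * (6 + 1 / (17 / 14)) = 6960 / 119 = 58.49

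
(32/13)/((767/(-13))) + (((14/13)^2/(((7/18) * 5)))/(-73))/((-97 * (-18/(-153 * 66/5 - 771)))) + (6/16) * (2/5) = 856701589/7060465100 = 0.12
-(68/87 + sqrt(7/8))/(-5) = 68/435 + sqrt(14)/20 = 0.34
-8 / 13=-0.62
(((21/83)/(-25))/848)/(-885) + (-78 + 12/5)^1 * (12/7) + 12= -61044043193/519082000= -117.60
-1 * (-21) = 21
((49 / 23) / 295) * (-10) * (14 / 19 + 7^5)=-31296006 / 25783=-1213.82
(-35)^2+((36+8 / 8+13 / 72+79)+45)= 99805 / 72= 1386.18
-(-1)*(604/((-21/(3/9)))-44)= -3376/63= -53.59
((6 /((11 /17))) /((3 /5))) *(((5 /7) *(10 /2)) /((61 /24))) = 102000 /4697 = 21.72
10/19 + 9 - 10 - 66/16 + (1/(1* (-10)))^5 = -8737519/1900000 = -4.60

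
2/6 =1/3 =0.33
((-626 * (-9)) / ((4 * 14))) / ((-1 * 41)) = -2817 / 1148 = -2.45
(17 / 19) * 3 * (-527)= -26877 / 19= -1414.58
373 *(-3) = -1119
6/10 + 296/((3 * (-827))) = 5963/12405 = 0.48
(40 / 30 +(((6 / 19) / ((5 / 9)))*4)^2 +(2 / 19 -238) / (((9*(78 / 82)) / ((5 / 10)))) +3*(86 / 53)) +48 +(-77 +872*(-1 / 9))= -21559378657 / 167892075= -128.41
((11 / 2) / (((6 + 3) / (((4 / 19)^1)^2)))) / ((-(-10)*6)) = 22 / 48735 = 0.00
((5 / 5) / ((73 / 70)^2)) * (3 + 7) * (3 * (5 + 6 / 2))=1176000 / 5329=220.68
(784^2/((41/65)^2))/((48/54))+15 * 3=2921612445/1681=1738020.49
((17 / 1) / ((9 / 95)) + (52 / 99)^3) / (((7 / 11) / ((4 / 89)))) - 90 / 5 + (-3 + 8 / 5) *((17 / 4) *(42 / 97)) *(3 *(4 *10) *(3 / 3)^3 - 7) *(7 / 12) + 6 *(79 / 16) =-15513169479613 / 106611161580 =-145.51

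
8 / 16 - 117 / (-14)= 62 / 7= 8.86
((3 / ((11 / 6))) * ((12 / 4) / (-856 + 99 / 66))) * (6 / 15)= -216 / 93995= -0.00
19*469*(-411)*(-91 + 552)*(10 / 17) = -16883760810 / 17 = -993162400.59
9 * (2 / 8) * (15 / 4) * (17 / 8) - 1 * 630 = -78345 / 128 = -612.07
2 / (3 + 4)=2 / 7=0.29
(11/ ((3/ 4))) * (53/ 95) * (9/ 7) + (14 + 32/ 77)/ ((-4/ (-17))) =1050237/ 14630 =71.79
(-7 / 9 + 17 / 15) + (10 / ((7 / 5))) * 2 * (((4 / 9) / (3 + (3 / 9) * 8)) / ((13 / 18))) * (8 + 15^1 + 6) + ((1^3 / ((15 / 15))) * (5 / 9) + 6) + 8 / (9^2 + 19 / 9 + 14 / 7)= 1386329951 / 26662545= 52.00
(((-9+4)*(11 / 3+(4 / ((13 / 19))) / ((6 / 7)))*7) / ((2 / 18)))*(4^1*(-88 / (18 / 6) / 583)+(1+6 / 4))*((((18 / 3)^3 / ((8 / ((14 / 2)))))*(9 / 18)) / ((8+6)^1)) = -282535155 / 5512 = -51258.19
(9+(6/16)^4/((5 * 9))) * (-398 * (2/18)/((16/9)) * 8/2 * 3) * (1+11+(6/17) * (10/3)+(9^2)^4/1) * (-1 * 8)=80529894098284653/87040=925205584768.90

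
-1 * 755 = -755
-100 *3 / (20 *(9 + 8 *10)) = -15 / 89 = -0.17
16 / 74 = 8 / 37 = 0.22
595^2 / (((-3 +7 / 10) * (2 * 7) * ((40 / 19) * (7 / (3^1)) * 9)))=-248.69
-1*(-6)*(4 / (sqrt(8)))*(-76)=-456*sqrt(2)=-644.88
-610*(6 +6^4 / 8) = -102480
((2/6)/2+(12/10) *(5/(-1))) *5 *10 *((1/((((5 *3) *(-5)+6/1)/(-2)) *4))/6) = -875/2484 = -0.35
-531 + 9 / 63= -3716 / 7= -530.86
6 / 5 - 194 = -964 / 5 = -192.80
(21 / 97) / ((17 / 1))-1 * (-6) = 9915 / 1649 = 6.01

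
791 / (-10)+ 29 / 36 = -14093 / 180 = -78.29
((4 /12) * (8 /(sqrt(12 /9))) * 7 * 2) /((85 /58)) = 3248 * sqrt(3) /255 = 22.06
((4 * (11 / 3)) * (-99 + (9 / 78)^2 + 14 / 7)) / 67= -721193 / 33969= -21.23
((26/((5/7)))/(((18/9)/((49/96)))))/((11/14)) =31213/2640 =11.82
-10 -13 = -23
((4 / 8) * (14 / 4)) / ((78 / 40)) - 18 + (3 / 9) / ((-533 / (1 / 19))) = -173198 / 10127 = -17.10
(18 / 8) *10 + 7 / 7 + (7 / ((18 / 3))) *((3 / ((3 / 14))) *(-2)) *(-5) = 1121 / 6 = 186.83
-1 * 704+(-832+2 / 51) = -78334 / 51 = -1535.96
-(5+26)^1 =-31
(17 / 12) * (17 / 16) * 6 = 289 / 32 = 9.03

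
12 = 12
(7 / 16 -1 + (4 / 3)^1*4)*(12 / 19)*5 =1145 / 76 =15.07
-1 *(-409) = 409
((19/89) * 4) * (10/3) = 760/267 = 2.85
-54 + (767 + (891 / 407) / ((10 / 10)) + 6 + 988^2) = 36144012 / 37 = 976865.19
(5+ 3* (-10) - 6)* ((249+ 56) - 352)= 1457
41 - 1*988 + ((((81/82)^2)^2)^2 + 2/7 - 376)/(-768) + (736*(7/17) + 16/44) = -1321548513561619294123933/2054999334896151232512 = -643.09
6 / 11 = 0.55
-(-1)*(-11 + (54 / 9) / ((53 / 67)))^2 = 32761 / 2809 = 11.66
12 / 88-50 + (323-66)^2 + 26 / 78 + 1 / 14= 15245894 / 231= 65999.54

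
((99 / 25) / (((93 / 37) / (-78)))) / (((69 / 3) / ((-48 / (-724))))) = -1142856 / 3226325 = -0.35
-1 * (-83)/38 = 83/38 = 2.18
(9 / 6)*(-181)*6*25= -40725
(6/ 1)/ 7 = 6/ 7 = 0.86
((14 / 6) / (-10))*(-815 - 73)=207.20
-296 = -296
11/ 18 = 0.61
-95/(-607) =95/607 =0.16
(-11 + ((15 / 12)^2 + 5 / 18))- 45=-7799 / 144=-54.16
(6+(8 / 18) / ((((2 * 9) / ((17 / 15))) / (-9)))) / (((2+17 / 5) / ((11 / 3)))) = 8536 / 2187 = 3.90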